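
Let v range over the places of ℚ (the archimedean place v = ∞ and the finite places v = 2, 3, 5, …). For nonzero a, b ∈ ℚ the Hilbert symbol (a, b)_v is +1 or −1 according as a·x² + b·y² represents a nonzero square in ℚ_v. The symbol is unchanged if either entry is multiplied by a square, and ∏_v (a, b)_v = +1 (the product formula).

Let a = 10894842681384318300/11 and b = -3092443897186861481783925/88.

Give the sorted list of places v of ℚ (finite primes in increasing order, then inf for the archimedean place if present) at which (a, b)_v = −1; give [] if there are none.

[2, 11, 17, 41]

(a, b) ≡ (562397, -30990014) mod (ℚ^×)²; places V = {2, 3, 5, 7, 11, 17, 29, 41, 43, 47, ∞}.
(a,b)_∞: sgn(562397)=+, sgn(-30990014)=−, so +1.
(a,b)_47: α=2, u≡2; β=3, v≡3 (mod 47); (2|47)=+1, (3|47)=+1; sign (−1)^0·+1^3·+1^2 = +1.
(a,b)_7: α=2, u≡5; β=4, v≡4 (mod 7); (5|7)=-1, (4|7)=+1; sign (−1)^0·-1^4·+1^2 = +1.
(a,b)_2: α=2, β=-3; u≡5, v≡1 (mod 8); ε(u)ε(v)=0·0, αω(v)=2·0, βω(u)=-3·1; sum ≡ 1  ⇒  -1.
(a,b)_17: α=2, u≡5; β=3, v≡2 (mod 17); (5|17)=-1, (2|17)=+1; sign (−1)^0·-1^3·+1^2 = -1.
(a,b)_5: α=2, u≡2; β=2, v≡1 (mod 5); (2|5)=-1, (1|5)=+1; sign (−1)^0·-1^2·+1^2 = +1.
(a,b)_3: α=4, u≡2; β=4, v≡1 (mod 3); (2|3)=-1, (1|3)=+1; sign (−1)^0·-1^4·+1^4 = +1.
(a,b)_29: α=3, u≡19; β=4, v≡13 (mod 29); (19|29)=-1, (13|29)=+1; sign (−1)^0·-1^4·+1^3 = +1.
(a,b)_43: α=1, u≡29; β=1, v≡38 (mod 43); (29|43)=-1, (38|43)=+1; sign (−1)^1·-1^1·+1^1 = +1.
(a,b)_41: α=1, u≡2; β=1, v≡38 (mod 41); (2|41)=+1, (38|41)=-1; sign (−1)^0·+1^1·-1^1 = -1.
(a,b)_11: α=-1, u≡6; β=-1, v≡7 (mod 11); (6|11)=-1, (7|11)=-1; sign (−1)^1·-1^-1·-1^-1 = -1.
Ram(562397, -30990014) = {2, 11, 17, 41}; no ℚ_2-point on the conic.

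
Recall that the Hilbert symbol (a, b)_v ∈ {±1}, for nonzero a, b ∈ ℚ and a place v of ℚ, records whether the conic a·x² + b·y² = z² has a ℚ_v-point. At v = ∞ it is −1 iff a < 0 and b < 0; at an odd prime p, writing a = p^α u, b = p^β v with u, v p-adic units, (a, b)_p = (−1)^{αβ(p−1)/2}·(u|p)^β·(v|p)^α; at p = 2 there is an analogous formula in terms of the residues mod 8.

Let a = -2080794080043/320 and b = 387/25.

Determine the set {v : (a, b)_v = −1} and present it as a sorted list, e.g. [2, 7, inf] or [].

Mod squares: a ≡ -291256415, b ≡ 43. Check v ∈ {∞, 2, 3, 5, 7, 19, 37, 41, 43, 47}.
v=37: a=37^1·(≡31), b=37^0·(≡14) mod 37; (31|37)=-1, (14|37)=-1; (−1)^{1·0·18}·(-1)^0·(-1)^1 = -1.
v=43: a=43^1·(≡17), b=43^1·(≡21) mod 43; (17|43)=+1, (21|43)=+1; (−1)^{1·1·21}·(+1)^1·(+1)^1 = -1.
v=7: a=7^2·(≡3), b=7^0·(≡4) mod 7; (3|7)=-1, (4|7)=+1; (−1)^{2·0·3}·(-1)^0·(+1)^2 = +1.
v=3: a=3^6·(≡1), b=3^2·(≡1) mod 3; (1|3)=+1, (1|3)=+1; (−1)^{6·2·1}·(+1)^2·(+1)^6 = +1.
v=41: a=41^1·(≡8), b=41^0·(≡4) mod 41; (8|41)=+1, (4|41)=+1; (−1)^{1·0·20}·(+1)^0·(+1)^1 = +1.
v=5: a=5^-1·(≡3), b=5^-2·(≡2) mod 5; (3|5)=-1, (2|5)=-1; (−1)^{-1·-2·2}·(-1)^-2·(-1)^-1 = -1.
v=∞: -291256415 < 0 and 43 > 0  ⇒  (a,b)_∞ = +1.
v=19: a=19^1·(≡12), b=19^0·(≡17) mod 19; (12|19)=-1, (17|19)=+1; (−1)^{1·0·9}·(-1)^0·(+1)^1 = +1.
v=47: a=47^1·(≡26), b=47^0·(≡23) mod 47; (26|47)=-1, (23|47)=-1; (−1)^{1·0·23}·(-1)^0·(-1)^1 = -1.
v=2: v_2(a)=-6, v_2(b)=0; units ≡ 1, 3 (mod 8); ε·ε+αω+βω = 0·1+-6·1+0·0 ≡ 0  ⇒  (a,b)_2 = +1.
(-291256415, 43 / ℚ) ramifies at {5, 37, 43, 47}: a division algebra.

[5, 37, 43, 47]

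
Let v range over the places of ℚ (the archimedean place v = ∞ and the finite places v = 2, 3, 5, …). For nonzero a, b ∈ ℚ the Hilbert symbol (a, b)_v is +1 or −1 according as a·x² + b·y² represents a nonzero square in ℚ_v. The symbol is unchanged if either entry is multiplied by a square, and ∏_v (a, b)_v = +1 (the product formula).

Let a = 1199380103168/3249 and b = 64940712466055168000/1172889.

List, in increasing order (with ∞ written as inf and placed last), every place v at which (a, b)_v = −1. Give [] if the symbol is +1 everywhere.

Mod squares: a ≡ 1143818, b ≡ 5. Check v ∈ {∞, 2, 3, 5, 13, 19, 29, 37, 41}.
v=∞: 1143818 > 0 and 5 > 0  ⇒  (a,b)_∞ = +1.
v=29: a=29^1·(≡17), b=29^2·(≡7) mod 29; (17|29)=-1, (7|29)=+1; (−1)^{1·2·14}·(-1)^2·(+1)^1 = +1.
v=13: a=13^1·(≡8), b=13^0·(≡8) mod 13; (8|13)=-1, (8|13)=-1; (−1)^{1·0·6}·(-1)^0·(-1)^1 = -1.
v=2: v_2(a)=21, v_2(b)=28; units ≡ 5, 5 (mod 8); ε·ε+αω+βω = 0·0+21·1+28·1 ≡ 1  ⇒  (a,b)_2 = -1.
v=19: a=19^-2·(≡8), b=19^-4·(≡4) mod 19; (8|19)=-1, (4|19)=+1; (−1)^{-2·-4·9}·(-1)^-4·(+1)^-2 = +1.
v=3: a=3^-2·(≡2), b=3^-2·(≡2) mod 3; (2|3)=-1, (2|3)=-1; (−1)^{-2·-2·1}·(-1)^-2·(-1)^-2 = +1.
v=5: a=5^0·(≡2), b=5^3·(≡1) mod 5; (2|5)=-1, (1|5)=+1; (−1)^{0·3·2}·(-1)^3·(+1)^0 = -1.
v=41: a=41^1·(≡10), b=41^2·(≡39) mod 41; (10|41)=+1, (39|41)=+1; (−1)^{1·2·20}·(+1)^2·(+1)^1 = +1.
v=37: a=37^1·(≡32), b=37^2·(≡5) mod 37; (32|37)=-1, (5|37)=-1; (−1)^{1·2·18}·(-1)^2·(-1)^1 = -1.
Ram(1143818, 5) = {2, 5, 13, 37}; no ℚ_2-point on the conic.

[2, 5, 13, 37]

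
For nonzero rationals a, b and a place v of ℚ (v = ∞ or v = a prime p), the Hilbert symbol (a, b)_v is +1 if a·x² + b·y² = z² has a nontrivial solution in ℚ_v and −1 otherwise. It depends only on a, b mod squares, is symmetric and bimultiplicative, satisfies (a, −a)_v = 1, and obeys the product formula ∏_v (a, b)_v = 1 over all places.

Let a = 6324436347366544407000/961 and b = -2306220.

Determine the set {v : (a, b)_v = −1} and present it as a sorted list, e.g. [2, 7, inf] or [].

Mod squares: a ≡ 6630, b ≡ -1995. Check v ∈ {∞, 2, 3, 5, 7, 11, 13, 17, 19, 31}.
v=31: a=31^-2·(≡27), b=31^0·(≡25) mod 31; (27|31)=-1, (25|31)=+1; (−1)^{-2·0·15}·(-1)^0·(+1)^-2 = +1.
v=7: a=7^4·(≡2), b=7^1·(≡2) mod 7; (2|7)=+1, (2|7)=+1; (−1)^{4·1·3}·(+1)^1·(+1)^4 = +1.
v=2: v_2(a)=3, v_2(b)=2; units ≡ 3, 5 (mod 8); ε·ε+αω+βω = 1·0+3·1+2·1 ≡ 1  ⇒  (a,b)_2 = -1.
v=11: a=11^4·(≡7), b=11^0·(≡7) mod 11; (7|11)=-1, (7|11)=-1; (−1)^{4·0·5}·(-1)^0·(-1)^4 = +1.
v=∞: 6630 > 0 and -1995 < 0  ⇒  (a,b)_∞ = +1.
v=17: a=17^5·(≡9), b=17^2·(≡10) mod 17; (9|17)=+1, (10|17)=-1; (−1)^{5·2·8}·(+1)^2·(-1)^5 = -1.
v=5: a=5^3·(≡1), b=5^1·(≡1) mod 5; (1|5)=+1, (1|5)=+1; (−1)^{3·1·2}·(+1)^1·(+1)^3 = +1.
v=19: a=19^2·(≡14), b=19^1·(≡11) mod 19; (14|19)=-1, (11|19)=+1; (−1)^{2·1·9}·(-1)^1·(+1)^2 = -1.
v=3: a=3^3·(≡2), b=3^1·(≡1) mod 3; (2|3)=-1, (1|3)=+1; (−1)^{3·1·1}·(-1)^1·(+1)^3 = +1.
v=13: a=13^1·(≡9), b=13^0·(≡6) mod 13; (9|13)=+1, (6|13)=-1; (−1)^{1·0·6}·(+1)^0·(-1)^1 = -1.
(6630, -1995 / ℚ) ramifies at {2, 13, 17, 19}: a division algebra.

[2, 13, 17, 19]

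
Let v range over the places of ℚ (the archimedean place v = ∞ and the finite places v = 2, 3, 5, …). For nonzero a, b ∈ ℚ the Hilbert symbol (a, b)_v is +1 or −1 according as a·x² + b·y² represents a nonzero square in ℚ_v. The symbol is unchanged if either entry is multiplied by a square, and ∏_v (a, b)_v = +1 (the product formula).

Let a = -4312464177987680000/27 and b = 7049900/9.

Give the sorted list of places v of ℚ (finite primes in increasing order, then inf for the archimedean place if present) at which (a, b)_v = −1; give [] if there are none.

[2, 3, 11, 13, 17, 29]

(a, b) ≡ (-16269, 70499) mod (ℚ^×)²; places V = {2, 3, 5, 11, 13, 17, 29, ∞}.
(a,b)_29: α=3, u≡21; β=1, v≡25 (mod 29); (21|29)=-1, (25|29)=+1; sign (−1)^0·-1^1·+1^3 = -1.
(a,b)_3: α=-3, u≡1; β=-2, v≡2 (mod 3); (1|3)=+1, (2|3)=-1; sign (−1)^0·+1^-2·-1^-3 = -1.
(a,b)_∞: sgn(-16269)=−, sgn(70499)=+, so +1.
(a,b)_5: α=4, u≡1; β=2, v≡4 (mod 5); (1|5)=+1, (4|5)=+1; sign (−1)^0·+1^2·+1^4 = +1.
(a,b)_11: α=3, u≡10; β=1, v≡2 (mod 11); (10|11)=-1, (2|11)=-1; sign (−1)^1·-1^1·-1^3 = -1.
(a,b)_2: α=8, β=2; u≡3, v≡3 (mod 8); ε(u)ε(v)=1·1, αω(v)=8·1, βω(u)=2·1; sum ≡ 1  ⇒  -1.
(a,b)_13: α=2, u≡6; β=1, v≡2 (mod 13); (6|13)=-1, (2|13)=-1; sign (−1)^0·-1^1·-1^2 = -1.
(a,b)_17: α=3, u≡12; β=1, v≡4 (mod 17); (12|17)=-1, (4|17)=+1; sign (−1)^0·-1^1·+1^3 = -1.
(-16269, 70499 / ℚ) ramifies at {2, 3, 11, 13, 17, 29}: a division algebra.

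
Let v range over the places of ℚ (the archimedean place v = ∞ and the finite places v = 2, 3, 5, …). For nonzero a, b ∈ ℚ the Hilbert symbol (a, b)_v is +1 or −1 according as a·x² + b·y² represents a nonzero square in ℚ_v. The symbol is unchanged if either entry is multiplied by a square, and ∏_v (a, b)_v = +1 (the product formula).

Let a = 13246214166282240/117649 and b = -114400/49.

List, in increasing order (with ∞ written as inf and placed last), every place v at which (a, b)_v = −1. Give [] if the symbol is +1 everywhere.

(a, b) ≡ (4290, -286) mod (ℚ^×)²; places V = {2, 3, 5, 7, 11, 13, ∞}.
(a,b)_13: α=3, u≡2; β=1, v≡4 (mod 13); (2|13)=-1, (4|13)=+1; sign (−1)^0·-1^1·+1^3 = -1.
(a,b)_5: α=1, u≡2; β=2, v≡1 (mod 5); (2|5)=-1, (1|5)=+1; sign (−1)^0·-1^2·+1^1 = +1.
(a,b)_7: α=-6, u≡3; β=-2, v≡1 (mod 7); (3|7)=-1, (1|7)=+1; sign (−1)^0·-1^-2·+1^-6 = +1.
(a,b)_2: α=25, β=5; u≡1, v≡1 (mod 8); ε(u)ε(v)=0·0, αω(v)=25·0, βω(u)=5·0; sum ≡ 0  ⇒  +1.
(a,b)_11: α=3, u≡5; β=1, v≡10 (mod 11); (5|11)=+1, (10|11)=-1; sign (−1)^1·+1^1·-1^3 = +1.
(a,b)_3: α=3, u≡2; β=0, v≡2 (mod 3); (2|3)=-1, (2|3)=-1; sign (−1)^0·-1^0·-1^3 = -1.
(a,b)_∞: sgn(4290)=+, sgn(-286)=−, so +1.
|Ram(4290, -286)| = 2, even; anisotropic at {3, 13}.

[3, 13]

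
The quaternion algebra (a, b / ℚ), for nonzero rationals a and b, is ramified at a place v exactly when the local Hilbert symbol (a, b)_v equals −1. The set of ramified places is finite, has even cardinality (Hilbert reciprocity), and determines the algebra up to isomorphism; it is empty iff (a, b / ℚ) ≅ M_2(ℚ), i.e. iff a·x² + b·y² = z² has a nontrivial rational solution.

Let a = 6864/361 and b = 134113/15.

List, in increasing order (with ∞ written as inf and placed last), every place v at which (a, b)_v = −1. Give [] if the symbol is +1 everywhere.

(a, b) ≡ (429, 41055) mod (ℚ^×)²; places V = {2, 3, 5, 7, 11, 13, 17, 19, 23, ∞}.
(a,b)_11: α=1, u≡7; β=0, v≡3 (mod 11); (7|11)=-1, (3|11)=+1; sign (−1)^0·-1^0·+1^1 = +1.
(a,b)_13: α=1, u≡6; β=0, v≡9 (mod 13); (6|13)=-1, (9|13)=+1; sign (−1)^0·-1^0·+1^1 = +1.
(a,b)_5: α=0, u≡4; β=-1, v≡1 (mod 5); (4|5)=+1, (1|5)=+1; sign (−1)^0·+1^-1·+1^0 = +1.
(a,b)_∞: sgn(429)=+, sgn(41055)=+, so +1.
(a,b)_19: α=-2, u≡5; β=0, v≡2 (mod 19); (5|19)=+1, (2|19)=-1; sign (−1)^0·+1^0·-1^-2 = +1.
(a,b)_2: α=4, β=0; u≡5, v≡7 (mod 8); ε(u)ε(v)=0·1, αω(v)=4·0, βω(u)=0·1; sum ≡ 0  ⇒  +1.
(a,b)_7: α=0, u≡1; β=3, v≡6 (mod 7); (1|7)=+1, (6|7)=-1; sign (−1)^0·+1^3·-1^0 = +1.
(a,b)_17: α=0, u≡16; β=1, v≡8 (mod 17); (16|17)=+1, (8|17)=+1; sign (−1)^0·+1^1·+1^0 = +1.
(a,b)_3: α=1, u≡2; β=-1, v≡2 (mod 3); (2|3)=-1, (2|3)=-1; sign (−1)^1·-1^-1·-1^1 = -1.
(a,b)_23: α=0, u≡15; β=1, v≡10 (mod 23); (15|23)=-1, (10|23)=-1; sign (−1)^0·-1^1·-1^0 = -1.
|Ram(429, 41055)| = 2, even; anisotropic at {3, 23}.

[3, 23]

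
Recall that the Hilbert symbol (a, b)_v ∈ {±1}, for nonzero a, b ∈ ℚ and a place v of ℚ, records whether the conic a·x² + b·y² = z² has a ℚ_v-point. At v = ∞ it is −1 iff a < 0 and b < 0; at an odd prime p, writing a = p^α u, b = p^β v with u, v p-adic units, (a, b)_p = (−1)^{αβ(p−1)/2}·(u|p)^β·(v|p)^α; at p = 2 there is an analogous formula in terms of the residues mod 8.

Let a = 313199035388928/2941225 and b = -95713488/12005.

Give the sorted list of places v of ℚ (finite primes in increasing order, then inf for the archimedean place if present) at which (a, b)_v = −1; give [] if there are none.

(a, b) ≡ (13, -2185) mod (ℚ^×)²; places V = {2, 3, 5, 7, 13, 19, 23, ∞}.
(a,b)_∞: sgn(13)=+, sgn(-2185)=−, so +1.
(a,b)_13: α=3, u≡3; β=2, v≡1 (mod 13); (3|13)=+1, (1|13)=+1; sign (−1)^0·+1^2·+1^3 = +1.
(a,b)_2: α=10, β=4; u≡5, v≡7 (mod 8); ε(u)ε(v)=0·1, αω(v)=10·0, βω(u)=4·1; sum ≡ 0  ⇒  +1.
(a,b)_19: α=2, u≡8; β=1, v≡2 (mod 19); (8|19)=-1, (2|19)=-1; sign (−1)^0·-1^1·-1^2 = -1.
(a,b)_23: α=2, u≡8; β=1, v≡20 (mod 23); (8|23)=+1, (20|23)=-1; sign (−1)^0·+1^1·-1^2 = +1.
(a,b)_3: α=6, u≡1; β=4, v≡2 (mod 3); (1|3)=+1, (2|3)=-1; sign (−1)^0·+1^4·-1^6 = +1.
(a,b)_7: α=-6, u≡6; β=-4, v≡5 (mod 7); (6|7)=-1, (5|7)=-1; sign (−1)^0·-1^-4·-1^-6 = +1.
(a,b)_5: α=-2, u≡2; β=-1, v≡2 (mod 5); (2|5)=-1, (2|5)=-1; sign (−1)^0·-1^-1·-1^-2 = -1.
(13, -2185 / ℚ) ramifies at {5, 19}: a division algebra.

[5, 19]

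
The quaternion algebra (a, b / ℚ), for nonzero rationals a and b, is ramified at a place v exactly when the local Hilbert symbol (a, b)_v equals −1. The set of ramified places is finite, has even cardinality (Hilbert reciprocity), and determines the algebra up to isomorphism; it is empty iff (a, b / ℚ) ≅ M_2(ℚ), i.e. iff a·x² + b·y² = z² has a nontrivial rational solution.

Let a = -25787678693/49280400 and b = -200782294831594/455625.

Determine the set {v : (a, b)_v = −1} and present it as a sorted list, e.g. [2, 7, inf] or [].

(a, b) ≡ (-1517, -87018154) mod (ℚ^×)²; places V = {2, 3, 5, 7, 13, 19, 23, 29, 31, 37, 41, 43, ∞}.
(a,b)_3: α=-6, u≡1; β=-6, v≡2 (mod 3); (1|3)=+1, (2|3)=-1; sign (−1)^0·+1^-6·-1^-6 = +1.
(a,b)_29: α=0, u≡9; β=1, v≡13 (mod 29); (9|29)=+1, (13|29)=+1; sign (−1)^0·+1^1·+1^0 = +1.
(a,b)_41: α=1, u≡16; β=1, v≡35 (mod 41); (16|41)=+1, (35|41)=-1; sign (−1)^0·+1^1·-1^1 = -1.
(a,b)_∞: sgn(-1517)=−, sgn(-87018154)=−, so -1.
(a,b)_19: α=2, u≡8; β=0, v≡12 (mod 19); (8|19)=-1, (12|19)=-1; sign (−1)^0·-1^0·-1^2 = +1.
(a,b)_37: α=1, u≡9; β=1, v≡36 (mod 37); (9|37)=+1, (36|37)=+1; sign (−1)^0·+1^1·+1^1 = +1.
(a,b)_31: α=2, u≡10; β=2, v≡29 (mod 31); (10|31)=+1, (29|31)=-1; sign (−1)^0·+1^2·-1^2 = +1.
(a,b)_23: α=0, u≡18; β=1, v≡21 (mod 23); (18|23)=+1, (21|23)=-1; sign (−1)^0·+1^1·-1^0 = +1.
(a,b)_43: α=0, u≡16; β=1, v≡10 (mod 43); (16|43)=+1, (10|43)=+1; sign (−1)^0·+1^1·+1^0 = +1.
(a,b)_13: α=-2, u≡12; β=0, v≡5 (mod 13); (12|13)=+1, (5|13)=-1; sign (−1)^0·+1^0·-1^-2 = +1.
(a,b)_2: α=-4, β=1; u≡3, v≡3 (mod 8); ε(u)ε(v)=1·1, αω(v)=-4·1, βω(u)=1·1; sum ≡ 0  ⇒  +1.
(a,b)_7: α=2, u≡2; β=4, v≡1 (mod 7); (2|7)=+1, (1|7)=+1; sign (−1)^0·+1^4·+1^2 = +1.
(a,b)_5: α=-2, u≡2; β=-4, v≡4 (mod 5); (2|5)=-1, (4|5)=+1; sign (−1)^0·-1^-4·+1^-2 = +1.
Ram(-1517, -87018154) = {41, ∞}; no ℚ_41-point on the conic.

[41, inf]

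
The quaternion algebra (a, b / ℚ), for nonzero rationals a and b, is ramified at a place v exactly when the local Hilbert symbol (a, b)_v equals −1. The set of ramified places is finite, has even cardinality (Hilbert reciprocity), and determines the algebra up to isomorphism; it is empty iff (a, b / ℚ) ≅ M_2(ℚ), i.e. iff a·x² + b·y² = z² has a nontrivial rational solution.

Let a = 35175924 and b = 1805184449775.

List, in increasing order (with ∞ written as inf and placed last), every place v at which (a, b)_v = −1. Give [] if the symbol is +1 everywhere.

(a, b) ≡ (69, 119) mod (ℚ^×)²; places V = {2, 3, 5, 7, 17, 23, ∞}.
(a,b)_2: α=2, β=0; u≡5, v≡7 (mod 8); ε(u)ε(v)=0·1, αω(v)=2·0, βω(u)=0·1; sum ≡ 0  ⇒  +1.
(a,b)_23: α=1, u≡3; β=2, v≡18 (mod 23); (3|23)=+1, (18|23)=+1; sign (−1)^0·+1^2·+1^1 = +1.
(a,b)_5: α=0, u≡4; β=2, v≡1 (mod 5); (4|5)=+1, (1|5)=+1; sign (−1)^0·+1^2·+1^0 = +1.
(a,b)_7: α=2, u≡5; β=3, v≡6 (mod 7); (5|7)=-1, (6|7)=-1; sign (−1)^0·-1^3·-1^2 = -1.
(a,b)_∞: sgn(69)=+, sgn(119)=+, so +1.
(a,b)_3: α=3, u≡2; β=4, v≡2 (mod 3); (2|3)=-1, (2|3)=-1; sign (−1)^0·-1^4·-1^3 = -1.
(a,b)_17: α=2, u≡13; β=3, v≡12 (mod 17); (13|17)=+1, (12|17)=-1; sign (−1)^0·+1^3·-1^2 = +1.
(69, 119 / ℚ) ramifies at {3, 7}: a division algebra.

[3, 7]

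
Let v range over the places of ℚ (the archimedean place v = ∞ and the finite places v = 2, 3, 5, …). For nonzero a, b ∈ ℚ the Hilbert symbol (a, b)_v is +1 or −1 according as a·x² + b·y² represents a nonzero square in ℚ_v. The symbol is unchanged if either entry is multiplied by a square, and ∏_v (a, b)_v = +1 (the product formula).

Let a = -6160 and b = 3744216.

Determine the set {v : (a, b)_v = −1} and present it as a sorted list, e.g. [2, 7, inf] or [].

[2, 7, 17, 19]

(a, b) ≡ (-385, 104006) mod (ℚ^×)²; places V = {2, 3, 5, 7, 11, 17, 19, 23, ∞}.
(a,b)_∞: sgn(-385)=−, sgn(104006)=+, so +1.
(a,b)_3: α=0, u≡2; β=2, v≡2 (mod 3); (2|3)=-1, (2|3)=-1; sign (−1)^0·-1^2·-1^0 = +1.
(a,b)_19: α=0, u≡15; β=1, v≡15 (mod 19); (15|19)=-1, (15|19)=-1; sign (−1)^0·-1^1·-1^0 = -1.
(a,b)_5: α=1, u≡3; β=0, v≡1 (mod 5); (3|5)=-1, (1|5)=+1; sign (−1)^0·-1^0·+1^1 = +1.
(a,b)_23: α=0, u≡4; β=1, v≡21 (mod 23); (4|23)=+1, (21|23)=-1; sign (−1)^0·+1^1·-1^0 = +1.
(a,b)_11: α=1, u≡1; β=0, v≡3 (mod 11); (1|11)=+1, (3|11)=+1; sign (−1)^0·+1^0·+1^1 = +1.
(a,b)_17: α=0, u≡11; β=1, v≡13 (mod 17); (11|17)=-1, (13|17)=+1; sign (−1)^0·-1^1·+1^0 = -1.
(a,b)_7: α=1, u≡2; β=1, v≡4 (mod 7); (2|7)=+1, (4|7)=+1; sign (−1)^1·+1^1·+1^1 = -1.
(a,b)_2: α=4, β=3; u≡7, v≡3 (mod 8); ε(u)ε(v)=1·1, αω(v)=4·1, βω(u)=3·0; sum ≡ 1  ⇒  -1.
Ram(-385, 104006) = {2, 7, 17, 19}; no ℚ_2-point on the conic.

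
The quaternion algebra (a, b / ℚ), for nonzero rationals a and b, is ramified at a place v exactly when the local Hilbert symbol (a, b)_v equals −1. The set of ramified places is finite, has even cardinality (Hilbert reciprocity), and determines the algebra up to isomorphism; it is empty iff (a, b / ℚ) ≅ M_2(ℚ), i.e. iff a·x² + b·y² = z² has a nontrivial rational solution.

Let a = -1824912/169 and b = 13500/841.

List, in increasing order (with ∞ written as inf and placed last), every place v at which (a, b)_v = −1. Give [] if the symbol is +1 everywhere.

Mod squares: a ≡ -12673, b ≡ 15. Check v ∈ {∞, 2, 3, 5, 13, 19, 23, 29}.
v=13: a=13^-2·(≡2), b=13^0·(≡5) mod 13; (2|13)=-1, (5|13)=-1; (−1)^{-2·0·6}·(-1)^0·(-1)^-2 = +1.
v=19: a=19^1·(≡11), b=19^0·(≡2) mod 19; (11|19)=+1, (2|19)=-1; (−1)^{1·0·9}·(+1)^0·(-1)^1 = -1.
v=23: a=23^1·(≡18), b=23^0·(≡7) mod 23; (18|23)=+1, (7|23)=-1; (−1)^{1·0·11}·(+1)^0·(-1)^1 = -1.
v=5: a=5^0·(≡2), b=5^3·(≡3) mod 5; (2|5)=-1, (3|5)=-1; (−1)^{0·3·2}·(-1)^3·(-1)^0 = -1.
v=3: a=3^2·(≡2), b=3^3·(≡2) mod 3; (2|3)=-1, (2|3)=-1; (−1)^{2·3·1}·(-1)^3·(-1)^2 = -1.
v=2: v_2(a)=4, v_2(b)=2; units ≡ 7, 7 (mod 8); ε·ε+αω+βω = 1·1+4·0+2·0 ≡ 1  ⇒  (a,b)_2 = -1.
v=∞: -12673 < 0 and 15 > 0  ⇒  (a,b)_∞ = +1.
v=29: a=29^1·(≡17), b=29^-2·(≡15) mod 29; (17|29)=-1, (15|29)=-1; (−1)^{1·-2·14}·(-1)^-2·(-1)^1 = -1.
(-12673, 15 / ℚ) ramifies at {2, 3, 5, 19, 23, 29}: a division algebra.

[2, 3, 5, 19, 23, 29]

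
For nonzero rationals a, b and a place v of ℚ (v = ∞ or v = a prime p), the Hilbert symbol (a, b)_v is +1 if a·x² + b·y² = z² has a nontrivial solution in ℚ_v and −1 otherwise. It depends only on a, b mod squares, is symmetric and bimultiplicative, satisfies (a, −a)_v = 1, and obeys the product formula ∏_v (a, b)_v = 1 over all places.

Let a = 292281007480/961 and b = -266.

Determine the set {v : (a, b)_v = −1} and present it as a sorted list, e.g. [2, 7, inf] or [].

[17, 19]

Mod squares: a ≡ 1870, b ≡ -266. Check v ∈ {∞, 2, 5, 7, 11, 17, 19, 31, 47}.
v=5: a=5^1·(≡1), b=5^0·(≡4) mod 5; (1|5)=+1, (4|5)=+1; (−1)^{1·0·2}·(+1)^0·(+1)^1 = +1.
v=17: a=17^1·(≡2), b=17^0·(≡6) mod 17; (2|17)=+1, (6|17)=-1; (−1)^{1·0·8}·(+1)^0·(-1)^1 = -1.
v=11: a=11^1·(≡1), b=11^0·(≡9) mod 11; (1|11)=+1, (9|11)=+1; (−1)^{1·0·5}·(+1)^0·(+1)^1 = +1.
v=31: a=31^-2·(≡4), b=31^0·(≡13) mod 31; (4|31)=+1, (13|31)=-1; (−1)^{-2·0·15}·(+1)^0·(-1)^-2 = +1.
v=∞: 1870 > 0 and -266 < 0  ⇒  (a,b)_∞ = +1.
v=2: v_2(a)=3, v_2(b)=1; units ≡ 7, 3 (mod 8); ε·ε+αω+βω = 1·1+3·1+1·0 ≡ 0  ⇒  (a,b)_2 = +1.
v=47: a=47^2·(≡37), b=47^0·(≡16) mod 47; (37|47)=+1, (16|47)=+1; (−1)^{2·0·23}·(+1)^0·(+1)^2 = +1.
v=19: a=19^2·(≡8), b=19^1·(≡5) mod 19; (8|19)=-1, (5|19)=+1; (−1)^{2·1·9}·(-1)^1·(+1)^2 = -1.
v=7: a=7^2·(≡4), b=7^1·(≡4) mod 7; (4|7)=+1, (4|7)=+1; (−1)^{2·1·3}·(+1)^1·(+1)^2 = +1.
|Ram(1870, -266)| = 2, even; anisotropic at {17, 19}.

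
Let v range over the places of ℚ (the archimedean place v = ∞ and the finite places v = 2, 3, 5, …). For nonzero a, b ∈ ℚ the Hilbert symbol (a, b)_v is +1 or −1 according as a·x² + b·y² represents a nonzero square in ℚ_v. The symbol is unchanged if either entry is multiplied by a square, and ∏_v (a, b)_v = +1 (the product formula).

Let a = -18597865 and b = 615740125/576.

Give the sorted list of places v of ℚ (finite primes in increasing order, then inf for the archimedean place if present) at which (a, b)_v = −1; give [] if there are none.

[5, 13, 19, 37]

Mod squares: a ≡ -13585, b ≡ 502645. Check v ∈ {∞, 2, 3, 5, 7, 11, 13, 19, 37}.
v=2: v_2(a)=0, v_2(b)=-6; units ≡ 7, 5 (mod 8); ε·ε+αω+βω = 1·0+0·1+-6·0 ≡ 0  ⇒  (a,b)_2 = +1.
v=11: a=11^1·(≡7), b=11^1·(≡1) mod 11; (7|11)=-1, (1|11)=+1; (−1)^{1·1·5}·(-1)^1·(+1)^1 = +1.
v=5: a=5^1·(≡2), b=5^3·(≡1) mod 5; (2|5)=-1, (1|5)=+1; (−1)^{1·3·2}·(-1)^3·(+1)^1 = -1.
v=19: a=19^1·(≡7), b=19^1·(≡1) mod 19; (7|19)=+1, (1|19)=+1; (−1)^{1·1·9}·(+1)^1·(+1)^1 = -1.
v=∞: -13585 < 0 and 502645 > 0  ⇒  (a,b)_∞ = +1.
v=3: a=3^0·(≡2), b=3^-2·(≡1) mod 3; (2|3)=-1, (1|3)=+1; (−1)^{0·-2·1}·(-1)^-2·(+1)^0 = +1.
v=13: a=13^1·(≡6), b=13^1·(≡12) mod 13; (6|13)=-1, (12|13)=+1; (−1)^{1·1·6}·(-1)^1·(+1)^1 = -1.
v=37: a=37^2·(≡31), b=37^1·(≡17) mod 37; (31|37)=-1, (17|37)=-1; (−1)^{2·1·18}·(-1)^1·(-1)^2 = -1.
v=7: a=7^0·(≡1), b=7^2·(≡6) mod 7; (1|7)=+1, (6|7)=-1; (−1)^{0·2·3}·(+1)^2·(-1)^0 = +1.
(-13585, 502645 / ℚ) ramifies at {5, 13, 19, 37}: a division algebra.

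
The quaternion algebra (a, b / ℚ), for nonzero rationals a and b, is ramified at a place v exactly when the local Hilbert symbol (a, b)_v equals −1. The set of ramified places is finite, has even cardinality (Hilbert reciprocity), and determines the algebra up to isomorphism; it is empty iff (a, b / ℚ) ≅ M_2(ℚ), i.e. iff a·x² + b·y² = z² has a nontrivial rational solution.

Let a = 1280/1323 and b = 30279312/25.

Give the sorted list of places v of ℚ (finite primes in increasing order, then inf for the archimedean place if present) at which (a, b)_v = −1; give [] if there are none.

[3, 5, 19, 31]

Mod squares: a ≡ 15, b ≡ 210273. Check v ∈ {∞, 2, 3, 5, 7, 17, 19, 31}.
v=19: a=19^0·(≡18), b=19^1·(≡7) mod 19; (18|19)=-1, (7|19)=+1; (−1)^{0·1·9}·(-1)^1·(+1)^0 = -1.
v=∞: 15 > 0 and 210273 > 0  ⇒  (a,b)_∞ = +1.
v=2: v_2(a)=8, v_2(b)=4; units ≡ 7, 1 (mod 8); ε·ε+αω+βω = 1·0+8·0+4·0 ≡ 0  ⇒  (a,b)_2 = +1.
v=17: a=17^0·(≡4), b=17^1·(≡10) mod 17; (4|17)=+1, (10|17)=-1; (−1)^{0·1·8}·(+1)^1·(-1)^0 = +1.
v=5: a=5^1·(≡2), b=5^-2·(≡2) mod 5; (2|5)=-1, (2|5)=-1; (−1)^{1·-2·2}·(-1)^-2·(-1)^1 = -1.
v=7: a=7^-2·(≡1), b=7^1·(≡2) mod 7; (1|7)=+1, (2|7)=+1; (−1)^{-2·1·3}·(+1)^1·(+1)^-2 = +1.
v=31: a=31^0·(≡27), b=31^1·(≡20) mod 31; (27|31)=-1, (20|31)=+1; (−1)^{0·1·15}·(-1)^1·(+1)^0 = -1.
v=3: a=3^-3·(≡2), b=3^3·(≡2) mod 3; (2|3)=-1, (2|3)=-1; (−1)^{-3·3·1}·(-1)^3·(-1)^-3 = -1.
(15, 210273 / ℚ) ramifies at {3, 5, 19, 31}: a division algebra.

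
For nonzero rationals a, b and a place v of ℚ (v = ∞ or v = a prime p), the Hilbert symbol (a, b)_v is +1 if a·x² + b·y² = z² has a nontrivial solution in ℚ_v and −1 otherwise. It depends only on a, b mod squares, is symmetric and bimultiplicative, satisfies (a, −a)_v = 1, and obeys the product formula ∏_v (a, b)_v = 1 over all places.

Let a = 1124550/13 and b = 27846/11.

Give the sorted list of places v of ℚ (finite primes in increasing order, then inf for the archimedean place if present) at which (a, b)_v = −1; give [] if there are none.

[3, 7, 11, 17]

(a, b) ≡ (1326, 34034) mod (ℚ^×)²; places V = {2, 3, 5, 7, 11, 13, 17, ∞}.
(a,b)_13: α=-1, u≡11; β=1, v≡8 (mod 13); (11|13)=-1, (8|13)=-1; sign (−1)^0·-1^1·-1^-1 = +1.
(a,b)_7: α=2, u≡3; β=1, v≡4 (mod 7); (3|7)=-1, (4|7)=+1; sign (−1)^0·-1^1·+1^2 = -1.
(a,b)_11: α=0, u≡10; β=-1, v≡5 (mod 11); (10|11)=-1, (5|11)=+1; sign (−1)^0·-1^-1·+1^0 = -1.
(a,b)_3: α=3, u≡1; β=2, v≡2 (mod 3); (1|3)=+1, (2|3)=-1; sign (−1)^0·+1^2·-1^3 = -1.
(a,b)_17: α=1, u≡12; β=1, v≡16 (mod 17); (12|17)=-1, (16|17)=+1; sign (−1)^0·-1^1·+1^1 = -1.
(a,b)_2: α=1, β=1; u≡7, v≡1 (mod 8); ε(u)ε(v)=1·0, αω(v)=1·0, βω(u)=1·0; sum ≡ 0  ⇒  +1.
(a,b)_5: α=2, u≡4; β=0, v≡1 (mod 5); (4|5)=+1, (1|5)=+1; sign (−1)^0·+1^0·+1^2 = +1.
(a,b)_∞: sgn(1326)=+, sgn(34034)=+, so +1.
|Ram(1326, 34034)| = 4, even; anisotropic at {3, 7, 11, 17}.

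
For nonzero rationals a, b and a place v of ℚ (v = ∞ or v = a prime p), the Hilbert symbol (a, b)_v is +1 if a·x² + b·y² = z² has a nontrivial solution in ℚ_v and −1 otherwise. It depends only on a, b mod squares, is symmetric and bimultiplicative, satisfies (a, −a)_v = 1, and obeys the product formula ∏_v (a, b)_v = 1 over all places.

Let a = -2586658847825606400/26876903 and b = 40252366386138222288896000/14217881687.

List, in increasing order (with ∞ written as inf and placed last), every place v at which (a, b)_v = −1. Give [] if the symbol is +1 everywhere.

(a, b) ≡ (-713, 7960645) mod (ℚ^×)²; places V = {2, 3, 5, 7, 11, 23, 29, 31, 47, ∞}.
(a,b)_23: α=-3, u≡22; β=-5, v≡10 (mod 23); (22|23)=-1, (10|23)=-1; sign (−1)^1·-1^-5·-1^-3 = -1.
(a,b)_29: α=2, u≡15; β=3, v≡22 (mod 29); (15|29)=-1, (22|29)=+1; sign (−1)^0·-1^3·+1^2 = -1.
(a,b)_∞: sgn(-713)=−, sgn(7960645)=+, so +1.
(a,b)_7: α=6, u≡2; β=9, v≡1 (mod 7); (2|7)=+1, (1|7)=+1; sign (−1)^0·+1^9·+1^6 = +1.
(a,b)_5: α=2, u≡3; β=3, v≡4 (mod 5); (3|5)=-1, (4|5)=+1; sign (−1)^0·-1^3·+1^2 = -1.
(a,b)_3: α=2, u≡1; β=0, v≡1 (mod 3); (1|3)=+1, (1|3)=+1; sign (−1)^0·+1^0·+1^2 = +1.
(a,b)_47: α=-2, u≡33; β=-2, v≡11 (mod 47); (33|47)=-1, (11|47)=-1; sign (−1)^0·-1^-2·-1^-2 = +1.
(a,b)_2: α=8, β=16; u≡7, v≡5 (mod 8); ε(u)ε(v)=1·0, αω(v)=8·1, βω(u)=16·0; sum ≡ 0  ⇒  +1.
(a,b)_11: α=4, u≡8; β=5, v≡4 (mod 11); (8|11)=-1, (4|11)=+1; sign (−1)^0·-1^5·+1^4 = -1.
(a,b)_31: α=1, u≡10; β=1, v≡3 (mod 31); (10|31)=+1, (3|31)=-1; sign (−1)^1·+1^1·-1^1 = +1.
(-713, 7960645 / ℚ) ramifies at {5, 11, 23, 29}: a division algebra.

[5, 11, 23, 29]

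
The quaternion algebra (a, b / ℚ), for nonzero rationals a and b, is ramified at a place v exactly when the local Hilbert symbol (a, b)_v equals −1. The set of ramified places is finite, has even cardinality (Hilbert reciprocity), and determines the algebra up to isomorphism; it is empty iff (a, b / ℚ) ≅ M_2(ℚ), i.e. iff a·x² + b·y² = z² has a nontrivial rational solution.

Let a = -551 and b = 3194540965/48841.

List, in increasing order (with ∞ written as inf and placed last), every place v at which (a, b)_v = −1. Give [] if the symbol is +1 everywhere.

Mod squares: a ≡ -551, b ≡ 19285. Check v ∈ {∞, 2, 5, 7, 11, 13, 17, 19, 29, 37}.
v=19: a=19^1·(≡9), b=19^1·(≡12) mod 19; (9|19)=+1, (12|19)=-1; (−1)^{1·1·9}·(+1)^1·(-1)^1 = +1.
v=5: a=5^0·(≡4), b=5^1·(≡3) mod 5; (4|5)=+1, (3|5)=-1; (−1)^{0·1·2}·(+1)^1·(-1)^0 = +1.
v=7: a=7^0·(≡2), b=7^1·(≡2) mod 7; (2|7)=+1, (2|7)=+1; (−1)^{0·1·3}·(+1)^1·(+1)^0 = +1.
v=13: a=13^0·(≡8), b=13^-2·(≡6) mod 13; (8|13)=-1, (6|13)=-1; (−1)^{0·-2·6}·(-1)^-2·(-1)^0 = +1.
v=29: a=29^1·(≡10), b=29^1·(≡17) mod 29; (10|29)=-1, (17|29)=-1; (−1)^{1·1·14}·(-1)^1·(-1)^1 = +1.
v=17: a=17^0·(≡10), b=17^-2·(≡10) mod 17; (10|17)=-1, (10|17)=-1; (−1)^{0·-2·8}·(-1)^-2·(-1)^0 = +1.
v=11: a=11^0·(≡10), b=11^2·(≡10) mod 11; (10|11)=-1, (10|11)=-1; (−1)^{0·2·5}·(-1)^2·(-1)^0 = +1.
v=2: v_2(a)=0, v_2(b)=0; units ≡ 1, 5 (mod 8); ε·ε+αω+βω = 0·0+0·1+0·0 ≡ 0  ⇒  (a,b)_2 = +1.
v=37: a=37^0·(≡4), b=37^2·(≡6) mod 37; (4|37)=+1, (6|37)=-1; (−1)^{0·2·18}·(+1)^2·(-1)^0 = +1.
v=∞: -551 < 0 and 19285 > 0  ⇒  (a,b)_∞ = +1.
Every local symbol is +1, so the conic -551·x² + 19285·y² = z² has ℚ_v-points for all v and hence a ℚ-point; (a, b / ℚ) ≅ M_2(ℚ).

[]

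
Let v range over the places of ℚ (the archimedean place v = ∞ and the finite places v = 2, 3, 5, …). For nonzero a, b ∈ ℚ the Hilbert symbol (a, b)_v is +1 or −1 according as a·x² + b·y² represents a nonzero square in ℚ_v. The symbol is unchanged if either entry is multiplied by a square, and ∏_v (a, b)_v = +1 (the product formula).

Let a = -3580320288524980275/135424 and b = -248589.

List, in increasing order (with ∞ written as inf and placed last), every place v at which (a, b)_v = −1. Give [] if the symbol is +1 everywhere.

[11, inf]

Mod squares: a ≡ -11, b ≡ -341. Check v ∈ {∞, 2, 3, 5, 11, 17, 23, 31}.
v=17: a=17^2·(≡12), b=17^0·(≡2) mod 17; (12|17)=-1, (2|17)=+1; (−1)^{2·0·8}·(-1)^0·(+1)^2 = +1.
v=∞: -11 < 0 and -341 < 0  ⇒  (a,b)_∞ = -1.
v=3: a=3^18·(≡1), b=3^6·(≡1) mod 3; (1|3)=+1, (1|3)=+1; (−1)^{18·6·1}·(+1)^6·(+1)^18 = +1.
v=5: a=5^2·(≡1), b=5^0·(≡1) mod 5; (1|5)=+1, (1|5)=+1; (−1)^{2·0·2}·(+1)^0·(+1)^2 = +1.
v=23: a=23^-2·(≡16), b=23^0·(≡18) mod 23; (16|23)=+1, (18|23)=+1; (−1)^{-2·0·11}·(+1)^0·(+1)^-2 = +1.
v=2: v_2(a)=-8, v_2(b)=0; units ≡ 5, 3 (mod 8); ε·ε+αω+βω = 0·1+-8·1+0·1 ≡ 0  ⇒  (a,b)_2 = +1.
v=11: a=11^3·(≡6), b=11^1·(≡6) mod 11; (6|11)=-1, (6|11)=-1; (−1)^{3·1·5}·(-1)^1·(-1)^3 = -1.
v=31: a=31^2·(≡1), b=31^1·(≡10) mod 31; (1|31)=+1, (10|31)=+1; (−1)^{2·1·15}·(+1)^1·(+1)^2 = +1.
(-11, -341 / ℚ) ramifies at {11, ∞}: a division algebra.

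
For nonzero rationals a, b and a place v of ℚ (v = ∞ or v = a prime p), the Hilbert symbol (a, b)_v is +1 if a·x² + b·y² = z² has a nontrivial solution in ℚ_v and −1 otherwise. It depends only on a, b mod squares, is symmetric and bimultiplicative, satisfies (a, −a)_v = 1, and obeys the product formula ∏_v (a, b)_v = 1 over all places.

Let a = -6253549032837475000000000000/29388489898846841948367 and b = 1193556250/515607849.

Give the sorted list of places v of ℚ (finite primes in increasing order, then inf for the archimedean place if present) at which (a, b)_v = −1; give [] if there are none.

(a, b) ≡ (-133, 10) mod (ℚ^×)²; places V = {2, 3, 5, 7, 13, 19, 23, 29, ∞}.
(a,b)_7: α=-1, u≡4; β=0, v≡5 (mod 7); (4|7)=+1, (5|7)=-1; sign (−1)^0·+1^0·-1^-1 = -1.
(a,b)_5: α=14, u≡3; β=5, v≡2 (mod 5); (3|5)=-1, (2|5)=-1; sign (−1)^0·-1^5·-1^14 = -1.
(a,b)_23: α=4, u≡11; β=2, v≡5 (mod 23); (11|23)=-1, (5|23)=-1; sign (−1)^0·-1^2·-1^4 = +1.
(a,b)_13: α=-2, u≡9; β=0, v≡1 (mod 13); (9|13)=+1, (1|13)=+1; sign (−1)^0·+1^0·+1^-2 = +1.
(a,b)_19: α=7, u≡18; β=2, v≡15 (mod 19); (18|19)=-1, (15|19)=-1; sign (−1)^0·-1^2·-1^7 = -1.
(a,b)_∞: sgn(-133)=−, sgn(10)=+, so +1.
(a,b)_3: α=-10, u≡2; β=-6, v≡1 (mod 3); (2|3)=-1, (1|3)=+1; sign (−1)^0·-1^-6·+1^-10 = +1.
(a,b)_2: α=12, β=1; u≡3, v≡5 (mod 8); ε(u)ε(v)=1·0, αω(v)=12·1, βω(u)=1·1; sum ≡ 1  ⇒  -1.
(a,b)_29: α=-10, u≡27; β=-4, v≡15 (mod 29); (27|29)=-1, (15|29)=-1; sign (−1)^0·-1^-4·-1^-10 = +1.
|Ram(-133, 10)| = 4, even; anisotropic at {2, 5, 7, 19}.

[2, 5, 7, 19]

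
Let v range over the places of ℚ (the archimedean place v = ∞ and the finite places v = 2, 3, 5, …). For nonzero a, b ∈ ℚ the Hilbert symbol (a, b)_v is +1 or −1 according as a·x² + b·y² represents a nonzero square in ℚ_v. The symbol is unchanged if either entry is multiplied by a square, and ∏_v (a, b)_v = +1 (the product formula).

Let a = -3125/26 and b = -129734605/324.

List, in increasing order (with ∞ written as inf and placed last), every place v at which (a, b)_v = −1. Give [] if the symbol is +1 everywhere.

Mod squares: a ≡ -130, b ≡ -5005. Check v ∈ {∞, 2, 3, 5, 7, 11, 13, 23}.
v=2: v_2(a)=-1, v_2(b)=-2; units ≡ 7, 3 (mod 8); ε·ε+αω+βω = 1·1+-1·1+-2·0 ≡ 0  ⇒  (a,b)_2 = +1.
v=23: a=23^0·(≡1), b=23^2·(≡2) mod 23; (1|23)=+1, (2|23)=+1; (−1)^{0·2·11}·(+1)^2·(+1)^0 = +1.
v=13: a=13^-1·(≡4), b=13^1·(≡5) mod 13; (4|13)=+1, (5|13)=-1; (−1)^{-1·1·6}·(+1)^1·(-1)^-1 = -1.
v=7: a=7^0·(≡5), b=7^3·(≡5) mod 7; (5|7)=-1, (5|7)=-1; (−1)^{0·3·3}·(-1)^3·(-1)^0 = -1.
v=∞: -130 < 0 and -5005 < 0  ⇒  (a,b)_∞ = -1.
v=11: a=11^0·(≡8), b=11^1·(≡7) mod 11; (8|11)=-1, (7|11)=-1; (−1)^{0·1·5}·(-1)^1·(-1)^0 = -1.
v=5: a=5^5·(≡4), b=5^1·(≡1) mod 5; (4|5)=+1, (1|5)=+1; (−1)^{5·1·2}·(+1)^1·(+1)^5 = +1.
v=3: a=3^0·(≡2), b=3^-4·(≡2) mod 3; (2|3)=-1, (2|3)=-1; (−1)^{0·-4·1}·(-1)^-4·(-1)^0 = +1.
(-130, -5005 / ℚ) ramifies at {7, 11, 13, ∞}: a division algebra.

[7, 11, 13, inf]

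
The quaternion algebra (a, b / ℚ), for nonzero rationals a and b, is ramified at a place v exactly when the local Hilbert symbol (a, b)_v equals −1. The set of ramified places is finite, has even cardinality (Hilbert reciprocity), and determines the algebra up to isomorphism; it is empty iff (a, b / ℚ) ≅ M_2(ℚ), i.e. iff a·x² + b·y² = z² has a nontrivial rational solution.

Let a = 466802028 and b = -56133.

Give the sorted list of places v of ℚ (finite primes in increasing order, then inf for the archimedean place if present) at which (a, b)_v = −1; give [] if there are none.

Mod squares: a ≡ 3, b ≡ -77. Check v ∈ {∞, 2, 3, 7, 11}.
v=2: v_2(a)=2, v_2(b)=0; units ≡ 3, 3 (mod 8); ε·ε+αω+βω = 1·1+2·1+0·1 ≡ 1  ⇒  (a,b)_2 = -1.
v=3: a=3^9·(≡1), b=3^6·(≡1) mod 3; (1|3)=+1, (1|3)=+1; (−1)^{9·6·1}·(+1)^6·(+1)^9 = +1.
v=∞: 3 > 0 and -77 < 0  ⇒  (a,b)_∞ = +1.
v=7: a=7^2·(≡6), b=7^1·(≡3) mod 7; (6|7)=-1, (3|7)=-1; (−1)^{2·1·3}·(-1)^1·(-1)^2 = -1.
v=11: a=11^2·(≡3), b=11^1·(≡1) mod 11; (3|11)=+1, (1|11)=+1; (−1)^{2·1·5}·(+1)^1·(+1)^2 = +1.
|Ram(3, -77)| = 2, even; anisotropic at {2, 7}.

[2, 7]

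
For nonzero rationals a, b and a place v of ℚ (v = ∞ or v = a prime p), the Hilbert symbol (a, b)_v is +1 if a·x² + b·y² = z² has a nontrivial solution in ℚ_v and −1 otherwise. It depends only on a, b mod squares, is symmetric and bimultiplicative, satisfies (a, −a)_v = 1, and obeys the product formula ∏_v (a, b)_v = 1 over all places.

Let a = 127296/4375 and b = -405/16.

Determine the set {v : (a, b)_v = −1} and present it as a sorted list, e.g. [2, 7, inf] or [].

[2, 5, 13, 17]

(a, b) ≡ (1547, -5) mod (ℚ^×)²; places V = {2, 3, 5, 7, 13, 17, ∞}.
(a,b)_13: α=1, u≡6; β=0, v≡8 (mod 13); (6|13)=-1, (8|13)=-1; sign (−1)^0·-1^0·-1^1 = -1.
(a,b)_3: α=2, u≡2; β=4, v≡1 (mod 3); (2|3)=-1, (1|3)=+1; sign (−1)^0·-1^4·+1^2 = +1.
(a,b)_∞: sgn(1547)=+, sgn(-5)=−, so +1.
(a,b)_2: α=6, β=-4; u≡3, v≡3 (mod 8); ε(u)ε(v)=1·1, αω(v)=6·1, βω(u)=-4·1; sum ≡ 1  ⇒  -1.
(a,b)_17: α=1, u≡7; β=0, v≡14 (mod 17); (7|17)=-1, (14|17)=-1; sign (−1)^0·-1^0·-1^1 = -1.
(a,b)_5: α=-4, u≡3; β=1, v≡4 (mod 5); (3|5)=-1, (4|5)=+1; sign (−1)^0·-1^1·+1^-4 = -1.
(a,b)_7: α=-1, u≡4; β=0, v≡4 (mod 7); (4|7)=+1, (4|7)=+1; sign (−1)^0·+1^0·+1^-1 = +1.
|Ram(1547, -5)| = 4, even; anisotropic at {2, 5, 13, 17}.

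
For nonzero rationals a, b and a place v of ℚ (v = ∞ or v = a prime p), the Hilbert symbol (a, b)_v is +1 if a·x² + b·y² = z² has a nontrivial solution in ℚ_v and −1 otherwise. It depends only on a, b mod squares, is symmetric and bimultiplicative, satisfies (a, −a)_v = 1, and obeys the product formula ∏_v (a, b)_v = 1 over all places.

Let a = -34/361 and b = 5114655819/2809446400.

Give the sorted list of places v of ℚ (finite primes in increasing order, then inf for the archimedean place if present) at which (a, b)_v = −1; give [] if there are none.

[13, 17]

(a, b) ≡ (-34, 1729) mod (ℚ^×)²; places V = {2, 3, 5, 7, 13, 17, 19, ∞}.
(a,b)_13: α=0, u≡7; β=1, v≡3 (mod 13); (7|13)=-1, (3|13)=+1; sign (−1)^0·-1^1·+1^0 = -1.
(a,b)_3: α=0, u≡2; β=4, v≡1 (mod 3); (2|3)=-1, (1|3)=+1; sign (−1)^0·-1^4·+1^0 = +1.
(a,b)_7: α=0, u≡2; β=5, v≡4 (mod 7); (2|7)=+1, (4|7)=+1; sign (−1)^0·+1^5·+1^0 = +1.
(a,b)_2: α=1, β=-14; u≡7, v≡1 (mod 8); ε(u)ε(v)=1·0, αω(v)=1·0, βω(u)=-14·0; sum ≡ 0  ⇒  +1.
(a,b)_5: α=0, u≡1; β=-2, v≡4 (mod 5); (1|5)=+1, (4|5)=+1; sign (−1)^0·+1^-2·+1^0 = +1.
(a,b)_17: α=1, u≡8; β=2, v≡11 (mod 17); (8|17)=+1, (11|17)=-1; sign (−1)^0·+1^2·-1^1 = -1.
(a,b)_∞: sgn(-34)=−, sgn(1729)=+, so +1.
(a,b)_19: α=-2, u≡4; β=-3, v≡14 (mod 19); (4|19)=+1, (14|19)=-1; sign (−1)^0·+1^-3·-1^-2 = +1.
(-34, 1729 / ℚ) ramifies at {13, 17}: a division algebra.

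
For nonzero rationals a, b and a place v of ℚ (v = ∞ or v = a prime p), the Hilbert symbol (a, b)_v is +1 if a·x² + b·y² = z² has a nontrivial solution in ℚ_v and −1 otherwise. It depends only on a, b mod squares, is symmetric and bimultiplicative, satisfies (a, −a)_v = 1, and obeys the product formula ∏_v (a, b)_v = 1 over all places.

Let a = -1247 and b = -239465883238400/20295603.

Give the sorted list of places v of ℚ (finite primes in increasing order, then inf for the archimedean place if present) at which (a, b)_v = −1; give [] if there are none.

[43, inf]

Mod squares: a ≡ -1247, b ≡ -2237118. Check v ∈ {∞, 2, 3, 5, 7, 13, 17, 23, 29, 43}.
v=5: a=5^0·(≡3), b=5^2·(≡3) mod 5; (3|5)=-1, (3|5)=-1; (−1)^{0·2·2}·(-1)^2·(-1)^0 = +1.
v=13: a=13^0·(≡1), b=13^1·(≡6) mod 13; (1|13)=+1, (6|13)=-1; (−1)^{0·1·6}·(+1)^1·(-1)^0 = +1.
v=17: a=17^0·(≡11), b=17^-4·(≡6) mod 17; (11|17)=-1, (6|17)=-1; (−1)^{0·-4·8}·(-1)^-4·(-1)^0 = +1.
v=23: a=23^0·(≡18), b=23^1·(≡6) mod 23; (18|23)=+1, (6|23)=+1; (−1)^{0·1·11}·(+1)^1·(+1)^0 = +1.
v=∞: -1247 < 0 and -2237118 < 0  ⇒  (a,b)_∞ = -1.
v=2: v_2(a)=0, v_2(b)=19; units ≡ 1, 1 (mod 8); ε·ε+αω+βω = 0·0+0·0+19·0 ≡ 0  ⇒  (a,b)_2 = +1.
v=29: a=29^1·(≡15), b=29^1·(≡27) mod 29; (15|29)=-1, (27|29)=-1; (−1)^{1·1·14}·(-1)^1·(-1)^1 = +1.
v=7: a=7^0·(≡6), b=7^2·(≡5) mod 7; (6|7)=-1, (5|7)=-1; (−1)^{0·2·3}·(-1)^2·(-1)^0 = +1.
v=43: a=43^1·(≡14), b=43^1·(≡24) mod 43; (14|43)=+1, (24|43)=+1; (−1)^{1·1·21}·(+1)^1·(+1)^1 = -1.
v=3: a=3^0·(≡1), b=3^-5·(≡1) mod 3; (1|3)=+1, (1|3)=+1; (−1)^{0·-5·1}·(+1)^-5·(+1)^0 = +1.
(-1247, -2237118 / ℚ) ramifies at {43, ∞}: a division algebra.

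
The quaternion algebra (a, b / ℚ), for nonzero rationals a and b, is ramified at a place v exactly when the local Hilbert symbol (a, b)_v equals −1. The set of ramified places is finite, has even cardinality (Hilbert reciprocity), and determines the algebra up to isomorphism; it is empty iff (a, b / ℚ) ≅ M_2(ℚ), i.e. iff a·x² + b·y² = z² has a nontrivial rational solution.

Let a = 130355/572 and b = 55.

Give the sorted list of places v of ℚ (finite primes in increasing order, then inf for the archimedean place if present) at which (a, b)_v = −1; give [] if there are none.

[5, 31]

(a, b) ≡ (22165, 55) mod (ℚ^×)²; places V = {2, 5, 11, 13, 29, 31, ∞}.
(a,b)_∞: sgn(22165)=+, sgn(55)=+, so +1.
(a,b)_13: α=-1, u≡6; β=0, v≡3 (mod 13); (6|13)=-1, (3|13)=+1; sign (−1)^0·-1^0·+1^-1 = +1.
(a,b)_29: α=2, u≡6; β=0, v≡26 (mod 29); (6|29)=+1, (26|29)=-1; sign (−1)^0·+1^0·-1^2 = +1.
(a,b)_2: α=-2, β=0; u≡5, v≡7 (mod 8); ε(u)ε(v)=0·1, αω(v)=-2·0, βω(u)=0·1; sum ≡ 0  ⇒  +1.
(a,b)_5: α=1, u≡3; β=1, v≡1 (mod 5); (3|5)=-1, (1|5)=+1; sign (−1)^0·-1^1·+1^1 = -1.
(a,b)_31: α=1, u≡28; β=0, v≡24 (mod 31); (28|31)=+1, (24|31)=-1; sign (−1)^0·+1^0·-1^1 = -1.
(a,b)_11: α=-1, u≡2; β=1, v≡5 (mod 11); (2|11)=-1, (5|11)=+1; sign (−1)^1·-1^1·+1^-1 = +1.
Ram(22165, 55) = {5, 31}; no ℚ_5-point on the conic.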